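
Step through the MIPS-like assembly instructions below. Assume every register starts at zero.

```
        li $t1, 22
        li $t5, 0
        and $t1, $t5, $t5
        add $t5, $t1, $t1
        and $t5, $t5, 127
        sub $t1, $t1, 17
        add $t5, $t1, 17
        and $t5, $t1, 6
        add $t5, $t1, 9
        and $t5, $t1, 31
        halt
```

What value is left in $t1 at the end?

-17

li $t1, 22 → $t1=22
li $t5, 0 → $t5=0
and $t1, $t5, $t5 → $t1=0&0=0
add $t5, $t1, $t1 → $t5=0+0=0
and $t5, $t5, 127 → $t5=0&127=0
sub $t1, $t1, 17 → $t1=0-17=-17
add $t5, $t1, 17 → $t5=(-17)+17=0
and $t5, $t1, 6 → $t5=(-17)&6=6
add $t5, $t1, 9 → $t5=(-17)+9=-8
and $t5, $t1, 31 → $t5=(-17)&31=15
halt.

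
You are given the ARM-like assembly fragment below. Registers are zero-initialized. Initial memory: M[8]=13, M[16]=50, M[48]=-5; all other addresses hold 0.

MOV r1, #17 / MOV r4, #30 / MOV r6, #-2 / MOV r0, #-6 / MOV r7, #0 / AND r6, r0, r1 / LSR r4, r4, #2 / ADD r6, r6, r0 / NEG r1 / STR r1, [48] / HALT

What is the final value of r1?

-17

MOV r1, #17 → r1=17
MOV r4, #30 → r4=30
MOV r6, #-2 → r6=-2
MOV r0, #-6 → r0=-6
MOV r7, #0 → r7=0
AND r6, r0, r1 → r6=(-6)&17=16
LSR r4, r4, #2 → r4=30>>2=7
ADD r6, r6, r0 → r6=16+(-6)=10
NEG r1 → r1=-(17)=-17
STR r1, [48] → M[48]=-17
halt.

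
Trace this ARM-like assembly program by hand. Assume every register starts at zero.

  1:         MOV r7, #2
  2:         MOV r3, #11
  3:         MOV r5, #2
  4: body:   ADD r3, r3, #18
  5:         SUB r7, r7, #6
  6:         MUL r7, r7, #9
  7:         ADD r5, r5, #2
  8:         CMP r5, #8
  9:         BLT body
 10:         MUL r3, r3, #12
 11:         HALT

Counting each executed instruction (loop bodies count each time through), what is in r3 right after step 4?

r7=2
r3=11
r5=2
r3=11+18=29
After step 4: r3 = 29.

29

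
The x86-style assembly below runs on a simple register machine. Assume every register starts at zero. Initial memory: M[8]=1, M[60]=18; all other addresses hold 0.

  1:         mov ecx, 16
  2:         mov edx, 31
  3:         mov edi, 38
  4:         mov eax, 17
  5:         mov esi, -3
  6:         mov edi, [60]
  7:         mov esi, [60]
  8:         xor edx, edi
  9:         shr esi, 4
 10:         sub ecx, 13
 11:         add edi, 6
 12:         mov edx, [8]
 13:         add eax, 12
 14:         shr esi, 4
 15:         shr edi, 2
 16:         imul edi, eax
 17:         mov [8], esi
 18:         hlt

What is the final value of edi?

ecx=16
edx=31
edi=38
eax=17
esi=-3
edi=M[60]=18
esi=M[60]=18
edx=31^18=13
esi=18>>4=1
ecx=16-13=3
edi=18+6=24
edx=M[8]=1
eax=17+12=29
esi=1>>4=0
edi=24>>2=6
edi=6*29=174
mov [8], esi → M[8]=0
halt.

174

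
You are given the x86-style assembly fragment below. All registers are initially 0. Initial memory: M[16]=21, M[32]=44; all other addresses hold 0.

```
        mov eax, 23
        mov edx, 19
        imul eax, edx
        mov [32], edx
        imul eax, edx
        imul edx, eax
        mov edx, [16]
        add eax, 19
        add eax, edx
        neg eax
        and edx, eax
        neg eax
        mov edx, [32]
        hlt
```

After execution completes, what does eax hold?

mov eax, 23 → eax=23
mov edx, 19 → edx=19
imul eax, edx → eax=23*19=437
mov [32], edx → M[32]=19
imul eax, edx → eax=437*19=8303
imul edx, eax → edx=19*8303=157757
mov edx, [16] → edx=M[16]=21
add eax, 19 → eax=8303+19=8322
add eax, edx → eax=8322+21=8343
neg eax → eax=-(8343)=-8343
and edx, eax → edx=21&(-8343)=1
neg eax → eax=-(-8343)=8343
mov edx, [32] → edx=M[32]=19
halt.

8343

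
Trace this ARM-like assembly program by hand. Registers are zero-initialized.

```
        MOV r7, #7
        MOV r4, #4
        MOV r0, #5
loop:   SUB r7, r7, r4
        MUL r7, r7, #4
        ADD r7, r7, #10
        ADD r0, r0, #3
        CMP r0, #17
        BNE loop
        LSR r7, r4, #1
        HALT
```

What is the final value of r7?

2

after MOV r7, #7: r7=7
after MOV r4, #4: r4=4
after MOV r0, #5: r0=5
after SUB r7, r7, r4: r7=7-4=3
after MUL r7, r7, #4: r7=3*4=12
after ADD r7, r7, #10: r7=12+10=22
after ADD r0, r0, #3: r0=5+3=8
CMP r0, #17  (cmp 8,17)
BNE loop: taken
after SUB r7, r7, r4: r7=22-4=18
after MUL r7, r7, #4: r7=18*4=72
after ADD r7, r7, #10: r7=72+10=82
after ADD r0, r0, #3: r0=8+3=11
CMP r0, #17  (cmp 11,17)
BNE loop: taken
after SUB r7, r7, r4: r7=82-4=78
after MUL r7, r7, #4: r7=78*4=312
after ADD r7, r7, #10: r7=312+10=322
after ADD r0, r0, #3: r0=11+3=14
CMP r0, #17  (cmp 14,17)
BNE loop: taken
after SUB r7, r7, r4: r7=322-4=318
after MUL r7, r7, #4: r7=318*4=1272
after ADD r7, r7, #10: r7=1272+10=1282
after ADD r0, r0, #3: r0=14+3=17
CMP r0, #17  (cmp 17,17)
BNE loop: not taken
after LSR r7, r4, #1: r7=4>>1=2
halt.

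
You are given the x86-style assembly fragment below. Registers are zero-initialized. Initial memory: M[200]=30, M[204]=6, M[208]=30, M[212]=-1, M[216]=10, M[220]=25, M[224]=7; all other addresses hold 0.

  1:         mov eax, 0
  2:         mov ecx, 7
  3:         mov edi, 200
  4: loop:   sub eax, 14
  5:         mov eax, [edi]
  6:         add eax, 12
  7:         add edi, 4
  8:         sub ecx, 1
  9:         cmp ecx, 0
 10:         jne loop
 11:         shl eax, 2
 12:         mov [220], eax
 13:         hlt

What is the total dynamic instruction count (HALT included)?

55

after mov eax, 0: eax=0
after mov ecx, 7: ecx=7
after mov edi, 200: edi=200
after sub eax, 14: eax=0-14=-14
after mov eax, [edi]: eax=M[200]=30
after add eax, 12: eax=30+12=42
after add edi, 4: edi=200+4=204
after sub ecx, 1: ecx=7-1=6
cmp ecx, 0  (cmp 6,0)
jne loop: taken
after sub eax, 14: eax=42-14=28
after mov eax, [edi]: eax=M[204]=6
after add eax, 12: eax=6+12=18
after add edi, 4: edi=204+4=208
after sub ecx, 1: ecx=6-1=5
cmp ecx, 0  (cmp 5,0)
jne loop: taken
after sub eax, 14: eax=18-14=4
after mov eax, [edi]: eax=M[208]=30
after add eax, 12: eax=30+12=42
after add edi, 4: edi=208+4=212
after sub ecx, 1: ecx=5-1=4
cmp ecx, 0  (cmp 4,0)
jne loop: taken
after sub eax, 14: eax=42-14=28
after mov eax, [edi]: eax=M[212]=-1
after add eax, 12: eax=(-1)+12=11
after add edi, 4: edi=212+4=216
after sub ecx, 1: ecx=4-1=3
cmp ecx, 0  (cmp 3,0)
jne loop: taken
after sub eax, 14: eax=11-14=-3
after mov eax, [edi]: eax=M[216]=10
after add eax, 12: eax=10+12=22
after add edi, 4: edi=216+4=220
after sub ecx, 1: ecx=3-1=2
cmp ecx, 0  (cmp 2,0)
jne loop: taken
after sub eax, 14: eax=22-14=8
after mov eax, [edi]: eax=M[220]=25
after add eax, 12: eax=25+12=37
after add edi, 4: edi=220+4=224
after sub ecx, 1: ecx=2-1=1
cmp ecx, 0  (cmp 1,0)
jne loop: taken
after sub eax, 14: eax=37-14=23
after mov eax, [edi]: eax=M[224]=7
after add eax, 12: eax=7+12=19
after add edi, 4: edi=224+4=228
after sub ecx, 1: ecx=1-1=0
cmp ecx, 0  (cmp 0,0)
jne loop: not taken
after shl eax, 2: eax=19<<2=76
mov [220], eax → M[220]=76
halt.
Total executed instructions: 55.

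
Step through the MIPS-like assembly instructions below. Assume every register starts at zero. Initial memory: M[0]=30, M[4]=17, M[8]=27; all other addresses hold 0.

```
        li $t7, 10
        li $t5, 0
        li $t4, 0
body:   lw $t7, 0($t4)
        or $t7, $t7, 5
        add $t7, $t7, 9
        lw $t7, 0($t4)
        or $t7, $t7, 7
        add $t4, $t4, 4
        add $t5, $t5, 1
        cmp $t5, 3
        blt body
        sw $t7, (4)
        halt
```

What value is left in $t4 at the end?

12

li $t7, 10 → $t7=10
li $t5, 0 → $t5=0
li $t4, 0 → $t4=0
lw $t7, 0($t4) → $t7=M[0]=30
or $t7, $t7, 5 → $t7=30|5=31
add $t7, $t7, 9 → $t7=31+9=40
lw $t7, 0($t4) → $t7=M[0]=30
or $t7, $t7, 7 → $t7=30|7=31
add $t4, $t4, 4 → $t4=0+4=4
add $t5, $t5, 1 → $t5=0+1=1
cmp $t5, 3  (cmp 1,3)
blt body: taken
lw $t7, 0($t4) → $t7=M[4]=17
or $t7, $t7, 5 → $t7=17|5=21
add $t7, $t7, 9 → $t7=21+9=30
lw $t7, 0($t4) → $t7=M[4]=17
or $t7, $t7, 7 → $t7=17|7=23
add $t4, $t4, 4 → $t4=4+4=8
add $t5, $t5, 1 → $t5=1+1=2
cmp $t5, 3  (cmp 2,3)
blt body: taken
lw $t7, 0($t4) → $t7=M[8]=27
or $t7, $t7, 5 → $t7=27|5=31
add $t7, $t7, 9 → $t7=31+9=40
lw $t7, 0($t4) → $t7=M[8]=27
or $t7, $t7, 7 → $t7=27|7=31
add $t4, $t4, 4 → $t4=8+4=12
add $t5, $t5, 1 → $t5=2+1=3
cmp $t5, 3  (cmp 3,3)
blt body: not taken
sw $t7, (4) → M[4]=31
halt.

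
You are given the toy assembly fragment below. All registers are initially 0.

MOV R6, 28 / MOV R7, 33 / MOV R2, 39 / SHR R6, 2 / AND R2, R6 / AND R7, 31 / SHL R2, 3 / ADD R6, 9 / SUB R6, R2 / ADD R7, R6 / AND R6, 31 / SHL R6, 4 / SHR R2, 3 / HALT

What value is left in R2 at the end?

R6=28
R7=33
R2=39
R6=28>>2=7
R2=39&7=7
R7=33&31=1
R2=7<<3=56
R6=7+9=16
R6=16-56=-40
R7=1+(-40)=-39
R6=(-40)&31=24
R6=24<<4=384
R2=56>>3=7
halt.

7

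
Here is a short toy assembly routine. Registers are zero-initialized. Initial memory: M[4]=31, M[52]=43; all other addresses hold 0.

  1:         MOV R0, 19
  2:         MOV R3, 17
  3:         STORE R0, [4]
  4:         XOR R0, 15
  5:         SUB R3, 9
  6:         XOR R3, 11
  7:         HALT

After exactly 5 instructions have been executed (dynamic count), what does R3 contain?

after MOV R0, 19: R0=19
after MOV R3, 17: R3=17
STORE R0, [4] → M[4]=19
after XOR R0, 15: R0=19^15=28
after SUB R3, 9: R3=17-9=8
After step 5: R3 = 8.

8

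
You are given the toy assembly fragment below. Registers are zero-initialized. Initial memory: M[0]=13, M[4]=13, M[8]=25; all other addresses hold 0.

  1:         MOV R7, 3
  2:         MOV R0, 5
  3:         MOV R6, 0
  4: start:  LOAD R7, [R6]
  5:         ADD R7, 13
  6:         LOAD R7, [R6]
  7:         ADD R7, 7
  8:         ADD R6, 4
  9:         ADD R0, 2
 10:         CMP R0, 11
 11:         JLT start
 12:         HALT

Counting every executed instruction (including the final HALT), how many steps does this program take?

28

MOV R7, 3 → R7=3
MOV R0, 5 → R0=5
MOV R6, 0 → R6=0
LOAD R7, [R6] → R7=M[0]=13
ADD R7, 13 → R7=13+13=26
LOAD R7, [R6] → R7=M[0]=13
ADD R7, 7 → R7=13+7=20
ADD R6, 4 → R6=0+4=4
ADD R0, 2 → R0=5+2=7
CMP R0, 11  (cmp 7,11)
JLT start: taken
LOAD R7, [R6] → R7=M[4]=13
ADD R7, 13 → R7=13+13=26
LOAD R7, [R6] → R7=M[4]=13
ADD R7, 7 → R7=13+7=20
ADD R6, 4 → R6=4+4=8
ADD R0, 2 → R0=7+2=9
CMP R0, 11  (cmp 9,11)
JLT start: taken
LOAD R7, [R6] → R7=M[8]=25
ADD R7, 13 → R7=25+13=38
LOAD R7, [R6] → R7=M[8]=25
ADD R7, 7 → R7=25+7=32
ADD R6, 4 → R6=8+4=12
ADD R0, 2 → R0=9+2=11
CMP R0, 11  (cmp 11,11)
JLT start: not taken
halt.
Total executed instructions: 28.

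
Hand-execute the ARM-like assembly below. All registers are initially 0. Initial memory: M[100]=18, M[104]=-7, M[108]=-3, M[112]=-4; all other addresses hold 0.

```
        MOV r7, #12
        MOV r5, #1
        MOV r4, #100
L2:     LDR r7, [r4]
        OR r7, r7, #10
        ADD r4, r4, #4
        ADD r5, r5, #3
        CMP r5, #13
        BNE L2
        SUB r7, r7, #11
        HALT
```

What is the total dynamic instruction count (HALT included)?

29

r7=12
r5=1
r4=100
r7=M[100]=18
r7=18|10=26
r4=100+4=104
r5=1+3=4
CMP r5, #13  (cmp 4,13)
BNE L2: taken
r7=M[104]=-7
r7=(-7)|10=-5
r4=104+4=108
r5=4+3=7
CMP r5, #13  (cmp 7,13)
BNE L2: taken
r7=M[108]=-3
r7=(-3)|10=-1
r4=108+4=112
r5=7+3=10
CMP r5, #13  (cmp 10,13)
BNE L2: taken
r7=M[112]=-4
r7=(-4)|10=-2
r4=112+4=116
r5=10+3=13
CMP r5, #13  (cmp 13,13)
BNE L2: not taken
r7=(-2)-11=-13
halt.
Total executed instructions: 29.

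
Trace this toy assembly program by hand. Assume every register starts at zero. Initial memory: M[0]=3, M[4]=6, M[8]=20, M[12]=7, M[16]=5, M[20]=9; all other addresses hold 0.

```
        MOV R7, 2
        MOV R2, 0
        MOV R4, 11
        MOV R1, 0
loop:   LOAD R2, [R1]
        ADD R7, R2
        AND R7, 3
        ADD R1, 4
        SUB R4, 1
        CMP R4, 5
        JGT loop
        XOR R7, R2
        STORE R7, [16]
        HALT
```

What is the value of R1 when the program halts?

24

after MOV R7, 2: R7=2
after MOV R2, 0: R2=0
after MOV R4, 11: R4=11
after MOV R1, 0: R1=0
after LOAD R2, [R1]: R2=M[0]=3
after ADD R7, R2: R7=2+3=5
after AND R7, 3: R7=5&3=1
after ADD R1, 4: R1=0+4=4
after SUB R4, 1: R4=11-1=10
CMP R4, 5  (cmp 10,5)
JGT loop: taken
after LOAD R2, [R1]: R2=M[4]=6
after ADD R7, R2: R7=1+6=7
after AND R7, 3: R7=7&3=3
after ADD R1, 4: R1=4+4=8
after SUB R4, 1: R4=10-1=9
CMP R4, 5  (cmp 9,5)
JGT loop: taken
after LOAD R2, [R1]: R2=M[8]=20
after ADD R7, R2: R7=3+20=23
after AND R7, 3: R7=23&3=3
after ADD R1, 4: R1=8+4=12
after SUB R4, 1: R4=9-1=8
CMP R4, 5  (cmp 8,5)
JGT loop: taken
after LOAD R2, [R1]: R2=M[12]=7
after ADD R7, R2: R7=3+7=10
after AND R7, 3: R7=10&3=2
after ADD R1, 4: R1=12+4=16
after SUB R4, 1: R4=8-1=7
CMP R4, 5  (cmp 7,5)
JGT loop: taken
after LOAD R2, [R1]: R2=M[16]=5
after ADD R7, R2: R7=2+5=7
after AND R7, 3: R7=7&3=3
after ADD R1, 4: R1=16+4=20
after SUB R4, 1: R4=7-1=6
CMP R4, 5  (cmp 6,5)
JGT loop: taken
after LOAD R2, [R1]: R2=M[20]=9
after ADD R7, R2: R7=3+9=12
after AND R7, 3: R7=12&3=0
after ADD R1, 4: R1=20+4=24
after SUB R4, 1: R4=6-1=5
CMP R4, 5  (cmp 5,5)
JGT loop: not taken
after XOR R7, R2: R7=0^9=9
STORE R7, [16] → M[16]=9
halt.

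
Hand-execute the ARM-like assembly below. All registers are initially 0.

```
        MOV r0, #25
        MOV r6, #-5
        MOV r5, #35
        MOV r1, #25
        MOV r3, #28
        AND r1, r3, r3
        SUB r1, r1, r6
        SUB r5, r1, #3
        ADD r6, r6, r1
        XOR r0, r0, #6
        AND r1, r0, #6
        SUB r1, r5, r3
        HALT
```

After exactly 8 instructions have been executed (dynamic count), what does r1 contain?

33

after MOV r0, #25: r0=25
after MOV r6, #-5: r6=-5
after MOV r5, #35: r5=35
after MOV r1, #25: r1=25
after MOV r3, #28: r3=28
after AND r1, r3, r3: r1=28&28=28
after SUB r1, r1, r6: r1=28-(-5)=33
after SUB r5, r1, #3: r5=33-3=30
After step 8: r1 = 33.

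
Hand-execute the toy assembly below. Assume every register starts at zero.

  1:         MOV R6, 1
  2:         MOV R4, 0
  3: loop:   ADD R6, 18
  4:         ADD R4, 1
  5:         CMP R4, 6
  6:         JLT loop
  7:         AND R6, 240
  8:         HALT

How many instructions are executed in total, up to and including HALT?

MOV R6, 1 → R6=1
MOV R4, 0 → R4=0
ADD R6, 18 → R6=1+18=19
ADD R4, 1 → R4=0+1=1
CMP R4, 6  (cmp 1,6)
JLT loop: taken
ADD R6, 18 → R6=19+18=37
ADD R4, 1 → R4=1+1=2
CMP R4, 6  (cmp 2,6)
JLT loop: taken
ADD R6, 18 → R6=37+18=55
ADD R4, 1 → R4=2+1=3
CMP R4, 6  (cmp 3,6)
JLT loop: taken
ADD R6, 18 → R6=55+18=73
ADD R4, 1 → R4=3+1=4
CMP R4, 6  (cmp 4,6)
JLT loop: taken
ADD R6, 18 → R6=73+18=91
ADD R4, 1 → R4=4+1=5
CMP R4, 6  (cmp 5,6)
JLT loop: taken
ADD R6, 18 → R6=91+18=109
ADD R4, 1 → R4=5+1=6
CMP R4, 6  (cmp 6,6)
JLT loop: not taken
AND R6, 240 → R6=109&240=96
halt.
Total executed instructions: 28.

28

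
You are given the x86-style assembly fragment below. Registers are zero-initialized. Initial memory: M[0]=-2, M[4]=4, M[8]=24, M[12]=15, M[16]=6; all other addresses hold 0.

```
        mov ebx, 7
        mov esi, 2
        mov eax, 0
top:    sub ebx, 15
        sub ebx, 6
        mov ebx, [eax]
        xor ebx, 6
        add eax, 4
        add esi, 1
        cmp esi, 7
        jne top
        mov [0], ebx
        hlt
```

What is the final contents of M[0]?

mov ebx, 7 → ebx=7
mov esi, 2 → esi=2
mov eax, 0 → eax=0
sub ebx, 15 → ebx=7-15=-8
sub ebx, 6 → ebx=(-8)-6=-14
mov ebx, [eax] → ebx=M[0]=-2
xor ebx, 6 → ebx=(-2)^6=-8
add eax, 4 → eax=0+4=4
add esi, 1 → esi=2+1=3
cmp esi, 7  (cmp 3,7)
jne top: taken
sub ebx, 15 → ebx=(-8)-15=-23
sub ebx, 6 → ebx=(-23)-6=-29
mov ebx, [eax] → ebx=M[4]=4
xor ebx, 6 → ebx=4^6=2
add eax, 4 → eax=4+4=8
add esi, 1 → esi=3+1=4
cmp esi, 7  (cmp 4,7)
jne top: taken
sub ebx, 15 → ebx=2-15=-13
sub ebx, 6 → ebx=(-13)-6=-19
mov ebx, [eax] → ebx=M[8]=24
xor ebx, 6 → ebx=24^6=30
add eax, 4 → eax=8+4=12
add esi, 1 → esi=4+1=5
cmp esi, 7  (cmp 5,7)
jne top: taken
sub ebx, 15 → ebx=30-15=15
sub ebx, 6 → ebx=15-6=9
mov ebx, [eax] → ebx=M[12]=15
xor ebx, 6 → ebx=15^6=9
add eax, 4 → eax=12+4=16
add esi, 1 → esi=5+1=6
cmp esi, 7  (cmp 6,7)
jne top: taken
sub ebx, 15 → ebx=9-15=-6
sub ebx, 6 → ebx=(-6)-6=-12
mov ebx, [eax] → ebx=M[16]=6
xor ebx, 6 → ebx=6^6=0
add eax, 4 → eax=16+4=20
add esi, 1 → esi=6+1=7
cmp esi, 7  (cmp 7,7)
jne top: not taken
mov [0], ebx → M[0]=0
halt.

0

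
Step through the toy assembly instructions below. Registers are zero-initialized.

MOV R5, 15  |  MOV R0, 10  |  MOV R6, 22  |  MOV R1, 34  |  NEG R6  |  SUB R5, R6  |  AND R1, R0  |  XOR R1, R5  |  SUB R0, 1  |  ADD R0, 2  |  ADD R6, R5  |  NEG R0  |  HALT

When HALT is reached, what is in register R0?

MOV R5, 15 → R5=15
MOV R0, 10 → R0=10
MOV R6, 22 → R6=22
MOV R1, 34 → R1=34
NEG R6 → R6=-(22)=-22
SUB R5, R6 → R5=15-(-22)=37
AND R1, R0 → R1=34&10=2
XOR R1, R5 → R1=2^37=39
SUB R0, 1 → R0=10-1=9
ADD R0, 2 → R0=9+2=11
ADD R6, R5 → R6=(-22)+37=15
NEG R0 → R0=-(11)=-11
halt.

-11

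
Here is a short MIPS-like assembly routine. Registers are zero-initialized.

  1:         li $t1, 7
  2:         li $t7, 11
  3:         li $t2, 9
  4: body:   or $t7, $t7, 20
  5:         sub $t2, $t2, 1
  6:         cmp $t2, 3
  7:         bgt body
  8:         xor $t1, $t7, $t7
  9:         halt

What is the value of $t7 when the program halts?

li $t1, 7 → $t1=7
li $t7, 11 → $t7=11
li $t2, 9 → $t2=9
or $t7, $t7, 20 → $t7=11|20=31
sub $t2, $t2, 1 → $t2=9-1=8
cmp $t2, 3  (cmp 8,3)
bgt body: taken
or $t7, $t7, 20 → $t7=31|20=31
sub $t2, $t2, 1 → $t2=8-1=7
cmp $t2, 3  (cmp 7,3)
bgt body: taken
or $t7, $t7, 20 → $t7=31|20=31
sub $t2, $t2, 1 → $t2=7-1=6
cmp $t2, 3  (cmp 6,3)
bgt body: taken
or $t7, $t7, 20 → $t7=31|20=31
sub $t2, $t2, 1 → $t2=6-1=5
cmp $t2, 3  (cmp 5,3)
bgt body: taken
or $t7, $t7, 20 → $t7=31|20=31
sub $t2, $t2, 1 → $t2=5-1=4
cmp $t2, 3  (cmp 4,3)
bgt body: taken
or $t7, $t7, 20 → $t7=31|20=31
sub $t2, $t2, 1 → $t2=4-1=3
cmp $t2, 3  (cmp 3,3)
bgt body: not taken
xor $t1, $t7, $t7 → $t1=31^31=0
halt.

31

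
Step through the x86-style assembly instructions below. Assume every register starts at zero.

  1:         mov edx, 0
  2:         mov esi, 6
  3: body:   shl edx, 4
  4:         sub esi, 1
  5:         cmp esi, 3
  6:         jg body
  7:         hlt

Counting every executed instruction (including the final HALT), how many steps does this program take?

mov edx, 0 → edx=0
mov esi, 6 → esi=6
shl edx, 4 → edx=0<<4=0
sub esi, 1 → esi=6-1=5
cmp esi, 3  (cmp 5,3)
jg body: taken
shl edx, 4 → edx=0<<4=0
sub esi, 1 → esi=5-1=4
cmp esi, 3  (cmp 4,3)
jg body: taken
shl edx, 4 → edx=0<<4=0
sub esi, 1 → esi=4-1=3
cmp esi, 3  (cmp 3,3)
jg body: not taken
halt.
Total executed instructions: 15.

15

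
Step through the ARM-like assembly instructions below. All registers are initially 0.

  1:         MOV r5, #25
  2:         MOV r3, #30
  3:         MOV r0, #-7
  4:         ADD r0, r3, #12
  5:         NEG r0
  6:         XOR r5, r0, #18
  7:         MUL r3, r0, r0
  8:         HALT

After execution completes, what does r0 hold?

-42

MOV r5, #25 → r5=25
MOV r3, #30 → r3=30
MOV r0, #-7 → r0=-7
ADD r0, r3, #12 → r0=30+12=42
NEG r0 → r0=-(42)=-42
XOR r5, r0, #18 → r5=(-42)^18=-60
MUL r3, r0, r0 → r3=(-42)*(-42)=1764
halt.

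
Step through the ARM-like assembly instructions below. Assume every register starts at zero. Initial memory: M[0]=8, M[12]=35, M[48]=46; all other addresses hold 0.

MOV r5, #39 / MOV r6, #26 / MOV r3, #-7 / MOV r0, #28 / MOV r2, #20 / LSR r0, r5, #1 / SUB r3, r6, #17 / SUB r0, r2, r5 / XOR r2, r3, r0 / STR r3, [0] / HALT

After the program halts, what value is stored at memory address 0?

after MOV r5, #39: r5=39
after MOV r6, #26: r6=26
after MOV r3, #-7: r3=-7
after MOV r0, #28: r0=28
after MOV r2, #20: r2=20
after LSR r0, r5, #1: r0=39>>1=19
after SUB r3, r6, #17: r3=26-17=9
after SUB r0, r2, r5: r0=20-39=-19
after XOR r2, r3, r0: r2=9^(-19)=-28
STR r3, [0] → M[0]=9
halt.

9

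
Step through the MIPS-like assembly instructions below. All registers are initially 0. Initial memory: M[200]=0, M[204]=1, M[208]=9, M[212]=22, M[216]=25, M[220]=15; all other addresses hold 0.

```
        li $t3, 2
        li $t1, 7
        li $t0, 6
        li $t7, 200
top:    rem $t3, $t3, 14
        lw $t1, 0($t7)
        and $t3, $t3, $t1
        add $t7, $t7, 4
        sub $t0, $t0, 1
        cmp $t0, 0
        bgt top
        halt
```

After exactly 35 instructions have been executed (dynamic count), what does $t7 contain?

216

$t3=2
$t1=7
$t0=6
$t7=200
$t3=2%14=2
$t1=M[200]=0
$t3=2&0=0
$t7=200+4=204
$t0=6-1=5
cmp $t0, 0  (cmp 5,0)
bgt top: taken
$t3=0%14=0
$t1=M[204]=1
$t3=0&1=0
$t7=204+4=208
$t0=5-1=4
cmp $t0, 0  (cmp 4,0)
bgt top: taken
$t3=0%14=0
$t1=M[208]=9
$t3=0&9=0
$t7=208+4=212
$t0=4-1=3
cmp $t0, 0  (cmp 3,0)
bgt top: taken
$t3=0%14=0
$t1=M[212]=22
$t3=0&22=0
$t7=212+4=216
$t0=3-1=2
cmp $t0, 0  (cmp 2,0)
bgt top: taken
$t3=0%14=0
$t1=M[216]=25
$t3=0&25=0
After step 35: $t7 = 216.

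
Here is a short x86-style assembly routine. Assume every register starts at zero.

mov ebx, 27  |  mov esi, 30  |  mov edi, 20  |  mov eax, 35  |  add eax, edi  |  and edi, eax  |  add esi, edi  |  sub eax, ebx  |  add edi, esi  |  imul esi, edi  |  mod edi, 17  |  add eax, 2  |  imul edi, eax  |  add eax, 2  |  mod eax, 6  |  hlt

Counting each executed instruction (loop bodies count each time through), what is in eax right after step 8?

after mov ebx, 27: ebx=27
after mov esi, 30: esi=30
after mov edi, 20: edi=20
after mov eax, 35: eax=35
after add eax, edi: eax=35+20=55
after and edi, eax: edi=20&55=20
after add esi, edi: esi=30+20=50
after sub eax, ebx: eax=55-27=28
After step 8: eax = 28.

28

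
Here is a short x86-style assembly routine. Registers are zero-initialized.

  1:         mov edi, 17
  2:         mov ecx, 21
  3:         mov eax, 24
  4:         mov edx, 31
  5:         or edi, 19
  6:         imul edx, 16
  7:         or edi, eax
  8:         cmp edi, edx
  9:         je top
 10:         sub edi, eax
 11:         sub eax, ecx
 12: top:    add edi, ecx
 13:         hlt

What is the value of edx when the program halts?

mov edi, 17 → edi=17
mov ecx, 21 → ecx=21
mov eax, 24 → eax=24
mov edx, 31 → edx=31
or edi, 19 → edi=17|19=19
imul edx, 16 → edx=31*16=496
or edi, eax → edi=19|24=27
cmp edi, edx  (cmp 27,496)
je top: not taken
sub edi, eax → edi=27-24=3
sub eax, ecx → eax=24-21=3
add edi, ecx → edi=3+21=24
halt.

496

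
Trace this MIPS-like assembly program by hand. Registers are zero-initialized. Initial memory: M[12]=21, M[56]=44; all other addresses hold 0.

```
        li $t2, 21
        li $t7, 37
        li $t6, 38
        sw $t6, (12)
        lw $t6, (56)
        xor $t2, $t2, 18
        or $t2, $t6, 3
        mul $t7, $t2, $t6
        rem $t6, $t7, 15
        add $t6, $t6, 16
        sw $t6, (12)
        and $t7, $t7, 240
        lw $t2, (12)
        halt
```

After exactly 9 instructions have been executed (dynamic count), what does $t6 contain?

after li $t2, 21: $t2=21
after li $t7, 37: $t7=37
after li $t6, 38: $t6=38
sw $t6, (12) → M[12]=38
after lw $t6, (56): $t6=M[56]=44
after xor $t2, $t2, 18: $t2=21^18=7
after or $t2, $t6, 3: $t2=44|3=47
after mul $t7, $t2, $t6: $t7=47*44=2068
after rem $t6, $t7, 15: $t6=2068%15=13
After step 9: $t6 = 13.

13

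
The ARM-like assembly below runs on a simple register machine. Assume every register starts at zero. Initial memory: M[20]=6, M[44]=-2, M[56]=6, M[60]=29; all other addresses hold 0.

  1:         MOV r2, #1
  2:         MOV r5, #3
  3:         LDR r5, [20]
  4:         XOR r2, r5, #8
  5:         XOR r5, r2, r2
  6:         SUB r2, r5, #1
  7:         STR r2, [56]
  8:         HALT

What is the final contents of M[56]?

-1

r2=1
r5=3
r5=M[20]=6
r2=6^8=14
r5=14^14=0
r2=0-1=-1
STR r2, [56] → M[56]=-1
halt.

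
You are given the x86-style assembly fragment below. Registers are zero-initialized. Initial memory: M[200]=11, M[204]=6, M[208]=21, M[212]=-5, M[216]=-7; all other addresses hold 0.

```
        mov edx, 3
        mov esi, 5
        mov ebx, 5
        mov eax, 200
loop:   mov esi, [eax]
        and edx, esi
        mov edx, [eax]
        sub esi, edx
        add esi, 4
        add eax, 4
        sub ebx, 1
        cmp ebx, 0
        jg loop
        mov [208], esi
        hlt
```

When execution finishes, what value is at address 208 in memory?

4

after mov edx, 3: edx=3
after mov esi, 5: esi=5
after mov ebx, 5: ebx=5
after mov eax, 200: eax=200
after mov esi, [eax]: esi=M[200]=11
after and edx, esi: edx=3&11=3
after mov edx, [eax]: edx=M[200]=11
after sub esi, edx: esi=11-11=0
after add esi, 4: esi=0+4=4
after add eax, 4: eax=200+4=204
after sub ebx, 1: ebx=5-1=4
cmp ebx, 0  (cmp 4,0)
jg loop: taken
after mov esi, [eax]: esi=M[204]=6
after and edx, esi: edx=11&6=2
after mov edx, [eax]: edx=M[204]=6
after sub esi, edx: esi=6-6=0
after add esi, 4: esi=0+4=4
after add eax, 4: eax=204+4=208
after sub ebx, 1: ebx=4-1=3
cmp ebx, 0  (cmp 3,0)
jg loop: taken
after mov esi, [eax]: esi=M[208]=21
after and edx, esi: edx=6&21=4
after mov edx, [eax]: edx=M[208]=21
after sub esi, edx: esi=21-21=0
after add esi, 4: esi=0+4=4
after add eax, 4: eax=208+4=212
after sub ebx, 1: ebx=3-1=2
cmp ebx, 0  (cmp 2,0)
jg loop: taken
after mov esi, [eax]: esi=M[212]=-5
after and edx, esi: edx=21&(-5)=17
after mov edx, [eax]: edx=M[212]=-5
after sub esi, edx: esi=(-5)-(-5)=0
after add esi, 4: esi=0+4=4
after add eax, 4: eax=212+4=216
after sub ebx, 1: ebx=2-1=1
cmp ebx, 0  (cmp 1,0)
jg loop: taken
after mov esi, [eax]: esi=M[216]=-7
after and edx, esi: edx=(-5)&(-7)=-7
after mov edx, [eax]: edx=M[216]=-7
after sub esi, edx: esi=(-7)-(-7)=0
after add esi, 4: esi=0+4=4
after add eax, 4: eax=216+4=220
after sub ebx, 1: ebx=1-1=0
cmp ebx, 0  (cmp 0,0)
jg loop: not taken
mov [208], esi → M[208]=4
halt.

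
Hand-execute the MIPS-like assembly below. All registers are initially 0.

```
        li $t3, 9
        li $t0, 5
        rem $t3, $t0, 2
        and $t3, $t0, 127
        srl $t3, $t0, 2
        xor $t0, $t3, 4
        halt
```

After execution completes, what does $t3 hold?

1

after li $t3, 9: $t3=9
after li $t0, 5: $t0=5
after rem $t3, $t0, 2: $t3=5%2=1
after and $t3, $t0, 127: $t3=5&127=5
after srl $t3, $t0, 2: $t3=5>>2=1
after xor $t0, $t3, 4: $t0=1^4=5
halt.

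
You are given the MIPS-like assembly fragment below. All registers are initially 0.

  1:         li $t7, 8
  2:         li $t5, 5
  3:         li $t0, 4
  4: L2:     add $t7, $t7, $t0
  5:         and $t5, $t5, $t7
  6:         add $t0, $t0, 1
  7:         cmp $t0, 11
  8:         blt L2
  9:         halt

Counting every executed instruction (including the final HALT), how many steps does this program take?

after li $t7, 8: $t7=8
after li $t5, 5: $t5=5
after li $t0, 4: $t0=4
after add $t7, $t7, $t0: $t7=8+4=12
after and $t5, $t5, $t7: $t5=5&12=4
after add $t0, $t0, 1: $t0=4+1=5
cmp $t0, 11  (cmp 5,11)
blt L2: taken
after add $t7, $t7, $t0: $t7=12+5=17
after and $t5, $t5, $t7: $t5=4&17=0
after add $t0, $t0, 1: $t0=5+1=6
cmp $t0, 11  (cmp 6,11)
blt L2: taken
after add $t7, $t7, $t0: $t7=17+6=23
after and $t5, $t5, $t7: $t5=0&23=0
after add $t0, $t0, 1: $t0=6+1=7
cmp $t0, 11  (cmp 7,11)
blt L2: taken
after add $t7, $t7, $t0: $t7=23+7=30
after and $t5, $t5, $t7: $t5=0&30=0
after add $t0, $t0, 1: $t0=7+1=8
cmp $t0, 11  (cmp 8,11)
blt L2: taken
after add $t7, $t7, $t0: $t7=30+8=38
after and $t5, $t5, $t7: $t5=0&38=0
after add $t0, $t0, 1: $t0=8+1=9
cmp $t0, 11  (cmp 9,11)
blt L2: taken
after add $t7, $t7, $t0: $t7=38+9=47
after and $t5, $t5, $t7: $t5=0&47=0
after add $t0, $t0, 1: $t0=9+1=10
cmp $t0, 11  (cmp 10,11)
blt L2: taken
after add $t7, $t7, $t0: $t7=47+10=57
after and $t5, $t5, $t7: $t5=0&57=0
after add $t0, $t0, 1: $t0=10+1=11
cmp $t0, 11  (cmp 11,11)
blt L2: not taken
halt.
Total executed instructions: 39.

39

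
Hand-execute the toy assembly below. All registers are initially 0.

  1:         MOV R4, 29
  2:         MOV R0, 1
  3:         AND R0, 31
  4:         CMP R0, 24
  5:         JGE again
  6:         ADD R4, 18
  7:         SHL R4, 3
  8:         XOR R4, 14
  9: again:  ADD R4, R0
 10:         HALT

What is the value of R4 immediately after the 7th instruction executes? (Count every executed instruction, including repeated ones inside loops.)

MOV R4, 29 → R4=29
MOV R0, 1 → R0=1
AND R0, 31 → R0=1&31=1
CMP R0, 24  (cmp 1,24)
JGE again: not taken
ADD R4, 18 → R4=29+18=47
SHL R4, 3 → R4=47<<3=376
After step 7: R4 = 376.

376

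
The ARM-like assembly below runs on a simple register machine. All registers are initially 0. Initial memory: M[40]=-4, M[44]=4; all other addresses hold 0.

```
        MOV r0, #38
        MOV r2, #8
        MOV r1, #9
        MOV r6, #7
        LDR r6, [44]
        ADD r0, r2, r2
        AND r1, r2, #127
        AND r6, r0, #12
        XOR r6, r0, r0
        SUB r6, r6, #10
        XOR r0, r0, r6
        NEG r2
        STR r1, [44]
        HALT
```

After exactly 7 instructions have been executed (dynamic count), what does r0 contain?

16

after MOV r0, #38: r0=38
after MOV r2, #8: r2=8
after MOV r1, #9: r1=9
after MOV r6, #7: r6=7
after LDR r6, [44]: r6=M[44]=4
after ADD r0, r2, r2: r0=8+8=16
after AND r1, r2, #127: r1=8&127=8
After step 7: r0 = 16.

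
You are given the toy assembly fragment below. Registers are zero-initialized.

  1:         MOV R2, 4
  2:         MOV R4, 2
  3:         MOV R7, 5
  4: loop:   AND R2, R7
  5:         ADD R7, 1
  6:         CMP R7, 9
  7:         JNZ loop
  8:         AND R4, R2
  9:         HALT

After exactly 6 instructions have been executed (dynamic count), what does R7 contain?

6

MOV R2, 4 → R2=4
MOV R4, 2 → R4=2
MOV R7, 5 → R7=5
AND R2, R7 → R2=4&5=4
ADD R7, 1 → R7=5+1=6
CMP R7, 9  (cmp 6,9)
After step 6: R7 = 6.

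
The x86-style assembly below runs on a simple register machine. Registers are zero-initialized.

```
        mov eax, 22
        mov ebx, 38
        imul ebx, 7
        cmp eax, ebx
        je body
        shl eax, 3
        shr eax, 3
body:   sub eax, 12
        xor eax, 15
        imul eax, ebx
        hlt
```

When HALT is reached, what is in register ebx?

266

mov eax, 22 → eax=22
mov ebx, 38 → ebx=38
imul ebx, 7 → ebx=38*7=266
cmp eax, ebx  (cmp 22,266)
je body: not taken
shl eax, 3 → eax=22<<3=176
shr eax, 3 → eax=176>>3=22
sub eax, 12 → eax=22-12=10
xor eax, 15 → eax=10^15=5
imul eax, ebx → eax=5*266=1330
halt.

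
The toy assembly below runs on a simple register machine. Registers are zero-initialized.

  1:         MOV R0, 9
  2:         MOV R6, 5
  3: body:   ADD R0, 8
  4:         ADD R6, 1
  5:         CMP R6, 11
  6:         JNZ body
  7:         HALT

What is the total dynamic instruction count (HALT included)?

27

R0=9
R6=5
R0=9+8=17
R6=5+1=6
CMP R6, 11  (cmp 6,11)
JNZ body: taken
R0=17+8=25
R6=6+1=7
CMP R6, 11  (cmp 7,11)
JNZ body: taken
R0=25+8=33
R6=7+1=8
CMP R6, 11  (cmp 8,11)
JNZ body: taken
R0=33+8=41
R6=8+1=9
CMP R6, 11  (cmp 9,11)
JNZ body: taken
R0=41+8=49
R6=9+1=10
CMP R6, 11  (cmp 10,11)
JNZ body: taken
R0=49+8=57
R6=10+1=11
CMP R6, 11  (cmp 11,11)
JNZ body: not taken
halt.
Total executed instructions: 27.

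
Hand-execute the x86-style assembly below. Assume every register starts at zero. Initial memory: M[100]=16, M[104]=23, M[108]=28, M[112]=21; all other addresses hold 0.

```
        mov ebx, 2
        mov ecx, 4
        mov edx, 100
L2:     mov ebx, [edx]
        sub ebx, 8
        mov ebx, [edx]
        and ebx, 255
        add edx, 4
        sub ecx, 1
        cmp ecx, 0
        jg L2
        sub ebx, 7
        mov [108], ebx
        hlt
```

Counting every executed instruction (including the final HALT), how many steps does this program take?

38

mov ebx, 2 → ebx=2
mov ecx, 4 → ecx=4
mov edx, 100 → edx=100
mov ebx, [edx] → ebx=M[100]=16
sub ebx, 8 → ebx=16-8=8
mov ebx, [edx] → ebx=M[100]=16
and ebx, 255 → ebx=16&255=16
add edx, 4 → edx=100+4=104
sub ecx, 1 → ecx=4-1=3
cmp ecx, 0  (cmp 3,0)
jg L2: taken
mov ebx, [edx] → ebx=M[104]=23
sub ebx, 8 → ebx=23-8=15
mov ebx, [edx] → ebx=M[104]=23
and ebx, 255 → ebx=23&255=23
add edx, 4 → edx=104+4=108
sub ecx, 1 → ecx=3-1=2
cmp ecx, 0  (cmp 2,0)
jg L2: taken
mov ebx, [edx] → ebx=M[108]=28
sub ebx, 8 → ebx=28-8=20
mov ebx, [edx] → ebx=M[108]=28
and ebx, 255 → ebx=28&255=28
add edx, 4 → edx=108+4=112
sub ecx, 1 → ecx=2-1=1
cmp ecx, 0  (cmp 1,0)
jg L2: taken
mov ebx, [edx] → ebx=M[112]=21
sub ebx, 8 → ebx=21-8=13
mov ebx, [edx] → ebx=M[112]=21
and ebx, 255 → ebx=21&255=21
add edx, 4 → edx=112+4=116
sub ecx, 1 → ecx=1-1=0
cmp ecx, 0  (cmp 0,0)
jg L2: not taken
sub ebx, 7 → ebx=21-7=14
mov [108], ebx → M[108]=14
halt.
Total executed instructions: 38.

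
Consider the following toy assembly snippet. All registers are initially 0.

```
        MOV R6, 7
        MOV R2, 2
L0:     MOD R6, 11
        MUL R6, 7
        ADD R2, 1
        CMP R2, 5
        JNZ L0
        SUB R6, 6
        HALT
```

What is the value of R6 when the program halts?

after MOV R6, 7: R6=7
after MOV R2, 2: R2=2
after MOD R6, 11: R6=7%11=7
after MUL R6, 7: R6=7*7=49
after ADD R2, 1: R2=2+1=3
CMP R2, 5  (cmp 3,5)
JNZ L0: taken
after MOD R6, 11: R6=49%11=5
after MUL R6, 7: R6=5*7=35
after ADD R2, 1: R2=3+1=4
CMP R2, 5  (cmp 4,5)
JNZ L0: taken
after MOD R6, 11: R6=35%11=2
after MUL R6, 7: R6=2*7=14
after ADD R2, 1: R2=4+1=5
CMP R2, 5  (cmp 5,5)
JNZ L0: not taken
after SUB R6, 6: R6=14-6=8
halt.

8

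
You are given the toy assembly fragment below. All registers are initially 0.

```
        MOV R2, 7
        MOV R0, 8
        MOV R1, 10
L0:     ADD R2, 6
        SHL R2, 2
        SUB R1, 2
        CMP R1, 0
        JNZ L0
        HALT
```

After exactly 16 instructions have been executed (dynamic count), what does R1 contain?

after MOV R2, 7: R2=7
after MOV R0, 8: R0=8
after MOV R1, 10: R1=10
after ADD R2, 6: R2=7+6=13
after SHL R2, 2: R2=13<<2=52
after SUB R1, 2: R1=10-2=8
CMP R1, 0  (cmp 8,0)
JNZ L0: taken
after ADD R2, 6: R2=52+6=58
after SHL R2, 2: R2=58<<2=232
after SUB R1, 2: R1=8-2=6
CMP R1, 0  (cmp 6,0)
JNZ L0: taken
after ADD R2, 6: R2=232+6=238
after SHL R2, 2: R2=238<<2=952
after SUB R1, 2: R1=6-2=4
After step 16: R1 = 4.

4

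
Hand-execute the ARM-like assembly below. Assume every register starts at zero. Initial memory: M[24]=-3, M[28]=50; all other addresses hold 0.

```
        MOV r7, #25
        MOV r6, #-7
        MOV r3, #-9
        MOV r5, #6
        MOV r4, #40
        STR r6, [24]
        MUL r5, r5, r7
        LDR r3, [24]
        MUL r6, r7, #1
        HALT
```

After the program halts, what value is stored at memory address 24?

after MOV r7, #25: r7=25
after MOV r6, #-7: r6=-7
after MOV r3, #-9: r3=-9
after MOV r5, #6: r5=6
after MOV r4, #40: r4=40
STR r6, [24] → M[24]=-7
after MUL r5, r5, r7: r5=6*25=150
after LDR r3, [24]: r3=M[24]=-7
after MUL r6, r7, #1: r6=25*1=25
halt.

-7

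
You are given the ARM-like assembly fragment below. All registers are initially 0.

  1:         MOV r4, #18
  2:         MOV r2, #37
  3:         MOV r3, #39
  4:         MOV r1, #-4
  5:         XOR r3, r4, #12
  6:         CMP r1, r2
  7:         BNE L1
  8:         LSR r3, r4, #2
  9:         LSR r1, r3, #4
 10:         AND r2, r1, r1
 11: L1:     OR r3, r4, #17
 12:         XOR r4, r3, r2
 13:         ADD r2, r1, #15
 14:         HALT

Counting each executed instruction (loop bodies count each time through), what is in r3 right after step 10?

19

r4=18
r2=37
r3=39
r1=-4
r3=18^12=30
CMP r1, r2  (cmp -4,37)
BNE L1: taken
r3=18|17=19
r4=19^37=54
r2=(-4)+15=11
After step 10: r3 = 19.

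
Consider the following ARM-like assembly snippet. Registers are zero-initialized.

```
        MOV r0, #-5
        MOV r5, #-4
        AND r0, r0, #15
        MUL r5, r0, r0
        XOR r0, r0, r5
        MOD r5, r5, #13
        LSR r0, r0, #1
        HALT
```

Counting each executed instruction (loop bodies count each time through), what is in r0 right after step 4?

after MOV r0, #-5: r0=-5
after MOV r5, #-4: r5=-4
after AND r0, r0, #15: r0=(-5)&15=11
after MUL r5, r0, r0: r5=11*11=121
After step 4: r0 = 11.

11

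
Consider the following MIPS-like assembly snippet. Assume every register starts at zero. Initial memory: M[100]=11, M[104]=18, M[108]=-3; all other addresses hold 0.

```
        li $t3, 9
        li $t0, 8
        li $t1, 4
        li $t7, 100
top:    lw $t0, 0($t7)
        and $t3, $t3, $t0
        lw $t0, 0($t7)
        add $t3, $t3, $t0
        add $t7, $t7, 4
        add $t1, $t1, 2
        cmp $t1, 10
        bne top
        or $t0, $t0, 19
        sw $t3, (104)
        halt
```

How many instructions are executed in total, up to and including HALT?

after li $t3, 9: $t3=9
after li $t0, 8: $t0=8
after li $t1, 4: $t1=4
after li $t7, 100: $t7=100
after lw $t0, 0($t7): $t0=M[100]=11
after and $t3, $t3, $t0: $t3=9&11=9
after lw $t0, 0($t7): $t0=M[100]=11
after add $t3, $t3, $t0: $t3=9+11=20
after add $t7, $t7, 4: $t7=100+4=104
after add $t1, $t1, 2: $t1=4+2=6
cmp $t1, 10  (cmp 6,10)
bne top: taken
after lw $t0, 0($t7): $t0=M[104]=18
after and $t3, $t3, $t0: $t3=20&18=16
after lw $t0, 0($t7): $t0=M[104]=18
after add $t3, $t3, $t0: $t3=16+18=34
after add $t7, $t7, 4: $t7=104+4=108
after add $t1, $t1, 2: $t1=6+2=8
cmp $t1, 10  (cmp 8,10)
bne top: taken
after lw $t0, 0($t7): $t0=M[108]=-3
after and $t3, $t3, $t0: $t3=34&(-3)=32
after lw $t0, 0($t7): $t0=M[108]=-3
after add $t3, $t3, $t0: $t3=32+(-3)=29
after add $t7, $t7, 4: $t7=108+4=112
after add $t1, $t1, 2: $t1=8+2=10
cmp $t1, 10  (cmp 10,10)
bne top: not taken
after or $t0, $t0, 19: $t0=(-3)|19=-1
sw $t3, (104) → M[104]=29
halt.
Total executed instructions: 31.

31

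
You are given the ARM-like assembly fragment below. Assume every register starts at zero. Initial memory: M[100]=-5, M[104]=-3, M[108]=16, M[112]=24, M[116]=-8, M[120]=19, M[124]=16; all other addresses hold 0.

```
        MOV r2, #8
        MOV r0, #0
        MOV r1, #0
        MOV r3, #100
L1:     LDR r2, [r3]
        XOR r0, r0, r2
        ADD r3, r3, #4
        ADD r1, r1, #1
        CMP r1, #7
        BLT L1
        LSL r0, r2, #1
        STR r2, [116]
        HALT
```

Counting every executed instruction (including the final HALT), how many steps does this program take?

49

MOV r2, #8 → r2=8
MOV r0, #0 → r0=0
MOV r1, #0 → r1=0
MOV r3, #100 → r3=100
LDR r2, [r3] → r2=M[100]=-5
XOR r0, r0, r2 → r0=0^(-5)=-5
ADD r3, r3, #4 → r3=100+4=104
ADD r1, r1, #1 → r1=0+1=1
CMP r1, #7  (cmp 1,7)
BLT L1: taken
LDR r2, [r3] → r2=M[104]=-3
XOR r0, r0, r2 → r0=(-5)^(-3)=6
ADD r3, r3, #4 → r3=104+4=108
ADD r1, r1, #1 → r1=1+1=2
CMP r1, #7  (cmp 2,7)
BLT L1: taken
LDR r2, [r3] → r2=M[108]=16
XOR r0, r0, r2 → r0=6^16=22
ADD r3, r3, #4 → r3=108+4=112
ADD r1, r1, #1 → r1=2+1=3
CMP r1, #7  (cmp 3,7)
BLT L1: taken
LDR r2, [r3] → r2=M[112]=24
XOR r0, r0, r2 → r0=22^24=14
ADD r3, r3, #4 → r3=112+4=116
ADD r1, r1, #1 → r1=3+1=4
CMP r1, #7  (cmp 4,7)
BLT L1: taken
LDR r2, [r3] → r2=M[116]=-8
XOR r0, r0, r2 → r0=14^(-8)=-10
ADD r3, r3, #4 → r3=116+4=120
ADD r1, r1, #1 → r1=4+1=5
CMP r1, #7  (cmp 5,7)
BLT L1: taken
LDR r2, [r3] → r2=M[120]=19
XOR r0, r0, r2 → r0=(-10)^19=-27
ADD r3, r3, #4 → r3=120+4=124
ADD r1, r1, #1 → r1=5+1=6
CMP r1, #7  (cmp 6,7)
BLT L1: taken
LDR r2, [r3] → r2=M[124]=16
XOR r0, r0, r2 → r0=(-27)^16=-11
ADD r3, r3, #4 → r3=124+4=128
ADD r1, r1, #1 → r1=6+1=7
CMP r1, #7  (cmp 7,7)
BLT L1: not taken
LSL r0, r2, #1 → r0=16<<1=32
STR r2, [116] → M[116]=16
halt.
Total executed instructions: 49.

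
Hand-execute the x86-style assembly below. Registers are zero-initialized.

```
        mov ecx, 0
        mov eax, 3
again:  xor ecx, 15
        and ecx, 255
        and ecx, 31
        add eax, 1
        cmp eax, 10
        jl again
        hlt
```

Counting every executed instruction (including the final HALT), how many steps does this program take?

mov ecx, 0 → ecx=0
mov eax, 3 → eax=3
xor ecx, 15 → ecx=0^15=15
and ecx, 255 → ecx=15&255=15
and ecx, 31 → ecx=15&31=15
add eax, 1 → eax=3+1=4
cmp eax, 10  (cmp 4,10)
jl again: taken
xor ecx, 15 → ecx=15^15=0
and ecx, 255 → ecx=0&255=0
and ecx, 31 → ecx=0&31=0
add eax, 1 → eax=4+1=5
cmp eax, 10  (cmp 5,10)
jl again: taken
xor ecx, 15 → ecx=0^15=15
and ecx, 255 → ecx=15&255=15
and ecx, 31 → ecx=15&31=15
add eax, 1 → eax=5+1=6
cmp eax, 10  (cmp 6,10)
jl again: taken
xor ecx, 15 → ecx=15^15=0
and ecx, 255 → ecx=0&255=0
and ecx, 31 → ecx=0&31=0
add eax, 1 → eax=6+1=7
cmp eax, 10  (cmp 7,10)
jl again: taken
xor ecx, 15 → ecx=0^15=15
and ecx, 255 → ecx=15&255=15
and ecx, 31 → ecx=15&31=15
add eax, 1 → eax=7+1=8
cmp eax, 10  (cmp 8,10)
jl again: taken
xor ecx, 15 → ecx=15^15=0
and ecx, 255 → ecx=0&255=0
and ecx, 31 → ecx=0&31=0
add eax, 1 → eax=8+1=9
cmp eax, 10  (cmp 9,10)
jl again: taken
xor ecx, 15 → ecx=0^15=15
and ecx, 255 → ecx=15&255=15
and ecx, 31 → ecx=15&31=15
add eax, 1 → eax=9+1=10
cmp eax, 10  (cmp 10,10)
jl again: not taken
halt.
Total executed instructions: 45.

45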